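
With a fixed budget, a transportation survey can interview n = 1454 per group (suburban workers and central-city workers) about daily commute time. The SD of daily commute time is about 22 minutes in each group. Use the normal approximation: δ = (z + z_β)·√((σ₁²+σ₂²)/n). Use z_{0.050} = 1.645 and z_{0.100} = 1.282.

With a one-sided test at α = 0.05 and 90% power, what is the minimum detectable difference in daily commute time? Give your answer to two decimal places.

Minimum detectable difference ≈ 2.39 minutes

δ = (z_α + z_β) · √((σ₁²+σ₂²)/n)
  = (1.645 + 1.282) · √(968/1454)
  = 2.927 · √0.66575
  = 2.927 · 0.8159
  = 2.3882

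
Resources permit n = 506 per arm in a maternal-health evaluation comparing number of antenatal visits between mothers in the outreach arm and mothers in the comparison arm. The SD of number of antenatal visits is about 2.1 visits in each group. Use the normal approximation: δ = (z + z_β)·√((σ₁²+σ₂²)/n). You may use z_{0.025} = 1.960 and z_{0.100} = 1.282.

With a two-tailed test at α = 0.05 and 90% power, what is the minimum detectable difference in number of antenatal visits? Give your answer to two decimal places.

δ = (z_{α/2} + z_β) · √((σ₁²+σ₂²)/n)
  = (1.960 + 1.282) · √(8.82/506)
  = 3.242 · √0.01743
  = 3.242 · 0.1320
  = 0.4280

Minimum detectable difference ≈ 0.43 visits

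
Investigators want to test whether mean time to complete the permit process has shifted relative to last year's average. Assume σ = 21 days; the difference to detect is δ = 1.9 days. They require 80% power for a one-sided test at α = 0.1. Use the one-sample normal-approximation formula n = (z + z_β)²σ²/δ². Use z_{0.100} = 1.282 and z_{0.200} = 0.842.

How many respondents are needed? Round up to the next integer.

n = 552

n = (z_α + z_β)² · σ² / δ²
  = (1.282 + 0.842)² · 21² / 1.9²
  = 4.5114 · 441 / 3.61
  = 551.11
Round up → n = 552.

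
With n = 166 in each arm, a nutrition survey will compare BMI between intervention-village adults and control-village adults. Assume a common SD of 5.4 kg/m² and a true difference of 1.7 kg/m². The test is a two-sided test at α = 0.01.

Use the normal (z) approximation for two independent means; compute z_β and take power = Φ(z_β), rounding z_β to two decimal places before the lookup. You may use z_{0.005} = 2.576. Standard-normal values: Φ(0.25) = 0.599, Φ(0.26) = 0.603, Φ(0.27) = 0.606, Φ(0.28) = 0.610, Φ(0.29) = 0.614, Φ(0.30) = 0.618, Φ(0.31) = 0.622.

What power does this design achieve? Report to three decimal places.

Power ≈ 0.614

z_β = δ·√(n/(σ₁²+σ₂²)) − z_{α/2}
    = 1.7 · √(166/58.32) − 2.576
    = 1.7 · 1.68712 − 2.576
    = 2.8681 − 2.576 = 0.2921 → 0.29
Power = Φ(0.29) = 0.614.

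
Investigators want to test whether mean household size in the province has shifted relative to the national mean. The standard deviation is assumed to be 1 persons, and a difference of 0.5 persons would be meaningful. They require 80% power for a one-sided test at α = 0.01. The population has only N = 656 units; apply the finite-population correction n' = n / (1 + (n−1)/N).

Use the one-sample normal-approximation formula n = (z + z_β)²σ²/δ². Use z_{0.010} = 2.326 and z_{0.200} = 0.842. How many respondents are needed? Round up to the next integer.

n = (z_α + z_β)² · σ² / δ²
  = (2.326 + 0.842)² · 1² / 0.5²
  = 10.0362 · 1 / 0.25
  = 40.14
Finite-population correction (N = 656): 40.14 / (1 + (40.14 − 1)/656) = 37.88.
Round up → n = 38.

n = 38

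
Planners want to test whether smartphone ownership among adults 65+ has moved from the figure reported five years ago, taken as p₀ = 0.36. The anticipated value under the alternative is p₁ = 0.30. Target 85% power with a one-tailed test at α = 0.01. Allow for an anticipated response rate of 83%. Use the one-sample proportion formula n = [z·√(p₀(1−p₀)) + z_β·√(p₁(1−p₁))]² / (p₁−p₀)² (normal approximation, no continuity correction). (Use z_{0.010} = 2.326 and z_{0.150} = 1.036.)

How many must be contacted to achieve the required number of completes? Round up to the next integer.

n = 848

n = [z_α·√(p₀q₀) + z_β·√(p₁q₁)]² / (p₁ − p₀)²
  = [2.326·√(0.36·0.64) + 1.036·√(0.30·0.70)]² / (-0.06)²
  = [2.326·0.4800 + 1.036·0.4583]² / 0.0036
  = [1.5912]² / 0.0036
  = 703.34
Adjust for 83% response: 703.34 / 0.83 = 847.40.
Round up → n = 848.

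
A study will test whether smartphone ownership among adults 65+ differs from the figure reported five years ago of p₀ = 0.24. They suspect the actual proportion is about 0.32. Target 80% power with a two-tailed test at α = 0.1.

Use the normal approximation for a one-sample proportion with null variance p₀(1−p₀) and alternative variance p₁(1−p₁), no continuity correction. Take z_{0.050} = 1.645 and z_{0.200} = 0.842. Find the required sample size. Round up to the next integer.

n = [z_{α/2}·√(p₀q₀) + z_β·√(p₁q₁)]² / (p₁ − p₀)²
  = [1.645·√(0.24·0.76) + 0.842·√(0.32·0.68)]² / (0.08)²
  = [1.645·0.4271 + 0.842·0.4665]² / 0.0064
  = [1.0953]² / 0.0064
  = 187.46
Round up → n = 188.

n = 188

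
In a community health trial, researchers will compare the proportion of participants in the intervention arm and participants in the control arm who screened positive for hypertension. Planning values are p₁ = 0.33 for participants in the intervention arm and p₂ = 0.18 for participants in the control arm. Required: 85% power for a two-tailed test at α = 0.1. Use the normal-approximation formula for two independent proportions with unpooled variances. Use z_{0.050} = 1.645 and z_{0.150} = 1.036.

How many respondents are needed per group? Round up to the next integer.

n = (z_{α/2} + z_β)² · [p₁(1−p₁) + p₂(1−p₂)] / (p₁ − p₂)²
  = (1.645 + 1.036)² · (0.33·0.67 + 0.18·0.82) / (0.15)²
  = (2.681)² · (0.2211 + 0.1476) / 0.0225
  = 7.1878 · 0.3687 / 0.0225
  = 117.78
Round up → n = 118 per group.

n = 118 per group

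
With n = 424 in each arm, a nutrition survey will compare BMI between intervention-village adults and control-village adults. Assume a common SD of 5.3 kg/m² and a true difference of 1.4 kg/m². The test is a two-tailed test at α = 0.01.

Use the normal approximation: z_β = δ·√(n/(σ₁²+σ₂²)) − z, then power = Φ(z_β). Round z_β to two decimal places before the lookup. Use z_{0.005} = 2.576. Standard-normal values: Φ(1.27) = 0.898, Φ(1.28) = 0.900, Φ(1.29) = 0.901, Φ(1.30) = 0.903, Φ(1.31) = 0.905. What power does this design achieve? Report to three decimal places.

z_β = δ·√(n/(σ₁²+σ₂²)) − z_{α/2}
    = 1.4 · √(424/56.18) − 2.576
    = 1.4 · 2.74721 − 2.576
    = 3.8461 − 2.576 = 1.2701 → 1.27
Power = Φ(1.27) = 0.898.

Power ≈ 0.898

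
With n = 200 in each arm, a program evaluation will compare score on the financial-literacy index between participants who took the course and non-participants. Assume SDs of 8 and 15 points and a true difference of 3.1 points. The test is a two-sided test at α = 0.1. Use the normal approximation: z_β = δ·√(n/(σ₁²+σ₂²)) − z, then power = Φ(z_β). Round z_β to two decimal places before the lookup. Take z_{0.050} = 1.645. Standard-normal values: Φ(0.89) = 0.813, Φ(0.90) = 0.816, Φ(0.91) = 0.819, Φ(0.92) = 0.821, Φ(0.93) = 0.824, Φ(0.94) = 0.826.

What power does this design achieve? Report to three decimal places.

z_β = δ·√(n/(σ₁²+σ₂²)) − z_{α/2}
    = 3.1 · √(200/289) − 1.645
    = 3.1 · 0.83189 − 1.645
    = 2.5789 − 1.645 = 0.9339 → 0.93
Power = Φ(0.93) = 0.824.

Power ≈ 0.824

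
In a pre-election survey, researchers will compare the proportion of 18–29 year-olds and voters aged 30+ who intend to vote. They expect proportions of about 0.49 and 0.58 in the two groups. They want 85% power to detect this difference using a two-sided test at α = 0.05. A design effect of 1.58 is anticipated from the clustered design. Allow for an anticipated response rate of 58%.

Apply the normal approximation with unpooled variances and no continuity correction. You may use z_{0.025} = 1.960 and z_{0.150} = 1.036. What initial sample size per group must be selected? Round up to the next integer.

n = 1490 per group

n = (z_{α/2} + z_β)² · [p₁(1−p₁) + p₂(1−p₂)] / (p₁ − p₂)²
  = (1.960 + 1.036)² · (0.49·0.51 + 0.58·0.42) / (-0.09)²
  = (2.996)² · (0.2499 + 0.2436) / 0.0081
  = 8.9760 · 0.4935 / 0.0081
  = 546.87
Design effect: 1.58 × 546.87 = 864.06.
Adjust for 58% response: 864.06 / 0.58 = 1489.75.
Round up → n = 1490 per group.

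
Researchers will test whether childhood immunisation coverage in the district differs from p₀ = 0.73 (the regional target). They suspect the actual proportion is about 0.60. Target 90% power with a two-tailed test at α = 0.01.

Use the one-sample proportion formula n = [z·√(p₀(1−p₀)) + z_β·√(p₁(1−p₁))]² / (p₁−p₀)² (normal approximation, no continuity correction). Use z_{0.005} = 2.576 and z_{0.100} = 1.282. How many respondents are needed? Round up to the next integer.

n = 186

n = [z_{α/2}·√(p₀q₀) + z_β·√(p₁q₁)]² / (p₁ − p₀)²
  = [2.576·√(0.73·0.27) + 1.282·√(0.60·0.40)]² / (-0.13)²
  = [2.576·0.4440 + 1.282·0.4899]² / 0.0169
  = [1.7717]² / 0.0169
  = 185.73
Round up → n = 186.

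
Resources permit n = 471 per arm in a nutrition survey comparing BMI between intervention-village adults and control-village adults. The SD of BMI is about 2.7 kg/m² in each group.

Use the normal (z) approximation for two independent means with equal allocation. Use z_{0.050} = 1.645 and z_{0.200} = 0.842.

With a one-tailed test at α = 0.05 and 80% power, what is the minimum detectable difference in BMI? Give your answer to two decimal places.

δ = (z_α + z_β) · √((σ₁²+σ₂²)/n)
  = (1.645 + 0.842) · √(14.58/471)
  = 2.487 · √0.03096
  = 2.487 · 0.1759
  = 0.4376

Minimum detectable difference ≈ 0.44 kg/m²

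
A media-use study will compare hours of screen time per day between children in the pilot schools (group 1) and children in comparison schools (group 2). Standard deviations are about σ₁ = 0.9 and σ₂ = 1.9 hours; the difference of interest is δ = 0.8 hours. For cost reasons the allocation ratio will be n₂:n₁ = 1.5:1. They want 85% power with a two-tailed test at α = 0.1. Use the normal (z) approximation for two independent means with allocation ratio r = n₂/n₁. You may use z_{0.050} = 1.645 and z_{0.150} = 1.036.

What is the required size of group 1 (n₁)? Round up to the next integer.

n₁ = (z_{α/2} + z_β)² · (σ₁² + σ₂²/r) / δ²
   = (1.645 + 1.036)² · (0.9² + 1.9²/1.5) / 0.8²
   = 7.1878 · (0.81 + 2.4067) / 0.64
   = 7.1878 · 3.2167 / 0.64
   = 36.13
Round up → n₁ = 37; n₂ = r·n₁ = 1.5 × 37 = 56.

n₁ = 37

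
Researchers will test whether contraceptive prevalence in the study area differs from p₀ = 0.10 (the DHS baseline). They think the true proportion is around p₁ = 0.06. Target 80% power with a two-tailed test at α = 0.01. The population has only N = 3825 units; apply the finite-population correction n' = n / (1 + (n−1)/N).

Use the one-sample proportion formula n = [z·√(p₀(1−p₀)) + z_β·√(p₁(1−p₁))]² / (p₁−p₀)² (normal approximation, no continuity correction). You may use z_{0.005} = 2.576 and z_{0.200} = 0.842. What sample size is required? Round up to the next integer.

n = 513

n = [z_{α/2}·√(p₀q₀) + z_β·√(p₁q₁)]² / (p₁ − p₀)²
  = [2.576·√(0.10·0.90) + 0.842·√(0.06·0.94)]² / (-0.04)²
  = [2.576·0.3000 + 0.842·0.2375]² / 0.0016
  = [0.9728]² / 0.0016
  = 591.42
Finite-population correction (N = 3825): 591.42 / (1 + (591.42 − 1)/3825) = 512.34.
Round up → n = 513.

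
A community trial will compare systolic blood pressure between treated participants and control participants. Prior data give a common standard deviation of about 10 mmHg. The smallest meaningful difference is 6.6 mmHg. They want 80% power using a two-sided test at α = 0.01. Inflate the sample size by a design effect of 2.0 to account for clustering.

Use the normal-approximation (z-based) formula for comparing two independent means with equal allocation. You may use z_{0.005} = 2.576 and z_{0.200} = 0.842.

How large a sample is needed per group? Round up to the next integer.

n = (z_{α/2} + z_β)² · (σ₁² + σ₂²) / δ²
  = (2.576 + 0.842)² · (2·10² = 200) / 6.6²
  = 11.6827 · 200 / 43.56
  = 53.64
Design effect: 2.0 × 53.64 = 107.28.
Round up → n = 108 per group.

n = 108 per group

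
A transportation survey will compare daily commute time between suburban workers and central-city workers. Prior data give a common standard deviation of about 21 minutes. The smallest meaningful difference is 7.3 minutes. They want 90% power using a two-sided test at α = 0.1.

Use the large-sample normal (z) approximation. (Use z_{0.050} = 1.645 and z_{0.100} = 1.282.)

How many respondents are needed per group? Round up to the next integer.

n = 142 per group

n = (z_{α/2} + z_β)² · (σ₁² + σ₂²) / δ²
  = (1.645 + 1.282)² · (2·21² = 882) / 7.3²
  = 8.5673 · 882 / 53.29
  = 141.80
Round up → n = 142 per group.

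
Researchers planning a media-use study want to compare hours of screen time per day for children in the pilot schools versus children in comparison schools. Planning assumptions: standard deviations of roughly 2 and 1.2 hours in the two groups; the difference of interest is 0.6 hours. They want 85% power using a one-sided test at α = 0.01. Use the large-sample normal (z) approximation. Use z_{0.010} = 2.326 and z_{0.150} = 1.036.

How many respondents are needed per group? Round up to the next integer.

n = (z_α + z_β)² · (σ₁² + σ₂²) / δ²
  = (2.326 + 1.036)² · (2² + 1.2² = 5.44) / 0.6²
  = 11.3030 · 5.44 / 0.36
  = 170.80
Round up → n = 171 per group.

n = 171 per group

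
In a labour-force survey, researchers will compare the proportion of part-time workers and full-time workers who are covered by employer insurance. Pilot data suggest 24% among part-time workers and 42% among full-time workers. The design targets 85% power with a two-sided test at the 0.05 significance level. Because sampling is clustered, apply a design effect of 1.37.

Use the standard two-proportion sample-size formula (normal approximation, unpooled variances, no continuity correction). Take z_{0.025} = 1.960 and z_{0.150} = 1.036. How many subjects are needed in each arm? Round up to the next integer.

n = (z_{α/2} + z_β)² · [p₁(1−p₁) + p₂(1−p₂)] / (p₁ − p₂)²
  = (1.960 + 1.036)² · (0.24·0.76 + 0.42·0.58) / (-0.18)²
  = (2.996)² · (0.1824 + 0.2436) / 0.0324
  = 8.9760 · 0.4260 / 0.0324
  = 118.02
Design effect: 1.37 × 118.02 = 161.68.
Round up → n = 162 per group.

n = 162 per group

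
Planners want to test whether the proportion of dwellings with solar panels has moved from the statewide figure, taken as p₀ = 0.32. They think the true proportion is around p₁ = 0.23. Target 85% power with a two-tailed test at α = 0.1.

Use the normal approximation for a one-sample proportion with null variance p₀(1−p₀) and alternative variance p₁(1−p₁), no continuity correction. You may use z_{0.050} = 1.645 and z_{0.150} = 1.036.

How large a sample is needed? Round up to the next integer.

n = [z_{α/2}·√(p₀q₀) + z_β·√(p₁q₁)]² / (p₁ − p₀)²
  = [1.645·√(0.32·0.68) + 1.036·√(0.23·0.77)]² / (-0.09)²
  = [1.645·0.4665 + 1.036·0.4208]² / 0.0081
  = [1.2033]² / 0.0081
  = 178.77
Round up → n = 179.

n = 179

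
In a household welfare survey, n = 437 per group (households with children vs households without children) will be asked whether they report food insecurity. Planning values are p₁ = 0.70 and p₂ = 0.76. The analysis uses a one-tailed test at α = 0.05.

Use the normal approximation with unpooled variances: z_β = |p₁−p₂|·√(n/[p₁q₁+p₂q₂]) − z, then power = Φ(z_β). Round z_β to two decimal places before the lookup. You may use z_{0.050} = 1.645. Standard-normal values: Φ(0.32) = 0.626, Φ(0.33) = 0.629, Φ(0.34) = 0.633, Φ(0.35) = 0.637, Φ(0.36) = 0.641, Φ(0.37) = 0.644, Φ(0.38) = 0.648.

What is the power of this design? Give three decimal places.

Power ≈ 0.641

z_β = |p₁−p₂|·√(n/[p₁q₁+p₂q₂]) − z_α
    = 0.06 · √(437/0.3924) − 1.645
    = 0.06 · 33.3715 − 1.645
    = 2.0023 − 1.645 = 0.3573 → 0.36
Power = Φ(0.36) = 0.641.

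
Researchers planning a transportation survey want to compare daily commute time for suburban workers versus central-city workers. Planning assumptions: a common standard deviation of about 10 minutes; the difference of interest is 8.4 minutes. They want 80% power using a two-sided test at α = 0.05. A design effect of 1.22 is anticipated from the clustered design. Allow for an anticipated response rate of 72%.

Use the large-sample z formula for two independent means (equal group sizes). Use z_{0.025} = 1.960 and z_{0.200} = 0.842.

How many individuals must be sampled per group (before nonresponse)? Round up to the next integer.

n = 38 per group

n = (z_{α/2} + z_β)² · (σ₁² + σ₂²) / δ²
  = (1.960 + 0.842)² · (2·10² = 200) / 8.4²
  = 7.8512 · 200 / 70.56
  = 22.25
Design effect: 1.22 × 22.25 = 27.15.
Adjust for 72% response: 27.15 / 0.72 = 37.71.
Round up → n = 38 per group.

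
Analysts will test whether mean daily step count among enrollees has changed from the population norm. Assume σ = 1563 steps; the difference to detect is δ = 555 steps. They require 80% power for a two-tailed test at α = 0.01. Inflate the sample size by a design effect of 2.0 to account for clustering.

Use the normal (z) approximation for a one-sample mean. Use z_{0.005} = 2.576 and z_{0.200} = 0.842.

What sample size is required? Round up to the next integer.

n = (z_{α/2} + z_β)² · σ² / δ²
  = (2.576 + 0.842)² · 1563² / 555²
  = 11.6827 · 2442969 / 308025
  = 92.66
Design effect: 2.0 × 92.66 = 185.31.
Round up → n = 186.

n = 186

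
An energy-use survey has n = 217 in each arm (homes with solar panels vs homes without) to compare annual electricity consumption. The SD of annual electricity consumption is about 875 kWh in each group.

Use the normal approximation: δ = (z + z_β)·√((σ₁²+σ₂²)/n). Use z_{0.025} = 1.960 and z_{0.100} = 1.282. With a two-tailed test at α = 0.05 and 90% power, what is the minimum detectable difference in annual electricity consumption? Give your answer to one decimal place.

Minimum detectable difference ≈ 272.3 kWh

δ = (z_{α/2} + z_β) · √((σ₁²+σ₂²)/n)
  = (1.960 + 1.282) · √(1531250/217)
  = 3.242 · √7056.5
  = 3.242 · 84.0027
  = 272.3367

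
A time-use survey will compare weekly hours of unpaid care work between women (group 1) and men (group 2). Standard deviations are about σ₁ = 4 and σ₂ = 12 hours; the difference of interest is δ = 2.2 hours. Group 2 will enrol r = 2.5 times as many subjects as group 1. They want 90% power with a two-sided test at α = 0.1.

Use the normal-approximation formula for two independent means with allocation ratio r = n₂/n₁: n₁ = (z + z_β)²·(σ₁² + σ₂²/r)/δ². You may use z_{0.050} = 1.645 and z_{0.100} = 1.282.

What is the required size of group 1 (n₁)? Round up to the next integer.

n₁ = 131

n₁ = (z_{α/2} + z_β)² · (σ₁² + σ₂²/r) / δ²
   = (1.645 + 1.282)² · (4² + 12²/2.5) / 2.2²
   = 8.5673 · (16 + 57.6) / 4.84
   = 8.5673 · 73.6 / 4.84
   = 130.28
Round up → n₁ = 131; n₂ = r·n₁ = 2.5 × 131 = 328.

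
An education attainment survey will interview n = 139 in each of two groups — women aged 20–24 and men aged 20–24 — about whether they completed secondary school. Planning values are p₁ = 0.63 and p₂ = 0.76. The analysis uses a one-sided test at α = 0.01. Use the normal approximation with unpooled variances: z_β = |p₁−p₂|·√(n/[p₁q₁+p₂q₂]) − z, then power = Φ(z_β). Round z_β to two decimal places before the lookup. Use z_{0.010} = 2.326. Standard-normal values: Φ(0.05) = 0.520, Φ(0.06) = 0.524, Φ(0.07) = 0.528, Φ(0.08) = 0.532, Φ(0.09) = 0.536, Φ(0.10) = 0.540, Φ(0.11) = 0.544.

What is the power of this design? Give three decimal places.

Power ≈ 0.520

z_β = |p₁−p₂|·√(n/[p₁q₁+p₂q₂]) − z_α
    = 0.13 · √(139/0.4155) − 2.326
    = 0.13 · 18.2903 − 2.326
    = 2.3777 − 2.326 = 0.0517 → 0.05
Power = Φ(0.05) = 0.520.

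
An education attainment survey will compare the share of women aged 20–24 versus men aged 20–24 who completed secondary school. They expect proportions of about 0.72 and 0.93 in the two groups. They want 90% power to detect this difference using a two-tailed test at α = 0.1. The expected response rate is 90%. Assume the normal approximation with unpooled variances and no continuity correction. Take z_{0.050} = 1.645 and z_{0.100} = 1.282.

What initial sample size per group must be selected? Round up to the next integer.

n = 58 per group

n = (z_{α/2} + z_β)² · [p₁(1−p₁) + p₂(1−p₂)] / (p₁ − p₂)²
  = (1.645 + 1.282)² · (0.72·0.28 + 0.93·0.07) / (-0.21)²
  = (2.927)² · (0.2016 + 0.0651) / 0.0441
  = 8.5673 · 0.2667 / 0.0441
  = 51.81
Adjust for 90% response: 51.81 / 0.90 = 57.57.
Round up → n = 58 per group.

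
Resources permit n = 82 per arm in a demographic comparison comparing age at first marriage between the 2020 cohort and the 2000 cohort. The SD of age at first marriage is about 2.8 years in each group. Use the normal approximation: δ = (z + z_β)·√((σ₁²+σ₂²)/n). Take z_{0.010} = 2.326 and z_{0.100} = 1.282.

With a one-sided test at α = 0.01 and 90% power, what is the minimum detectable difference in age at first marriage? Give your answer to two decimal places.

Minimum detectable difference ≈ 1.58 years

δ = (z_α + z_β) · √((σ₁²+σ₂²)/n)
  = (2.326 + 1.282) · √(15.68/82)
  = 3.608 · √0.19122
  = 3.608 · 0.4373
  = 1.5777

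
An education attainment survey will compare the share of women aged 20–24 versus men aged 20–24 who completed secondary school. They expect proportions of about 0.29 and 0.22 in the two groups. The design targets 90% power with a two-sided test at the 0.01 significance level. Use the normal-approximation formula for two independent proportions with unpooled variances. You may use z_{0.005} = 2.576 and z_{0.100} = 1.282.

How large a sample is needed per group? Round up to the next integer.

n = (z_{α/2} + z_β)² · [p₁(1−p₁) + p₂(1−p₂)] / (p₁ − p₂)²
  = (2.576 + 1.282)² · (0.29·0.71 + 0.22·0.78) / (0.07)²
  = (3.858)² · (0.2059 + 0.1716) / 0.0049
  = 14.8842 · 0.3775 / 0.0049
  = 1146.69
Round up → n = 1147 per group.

n = 1147 per group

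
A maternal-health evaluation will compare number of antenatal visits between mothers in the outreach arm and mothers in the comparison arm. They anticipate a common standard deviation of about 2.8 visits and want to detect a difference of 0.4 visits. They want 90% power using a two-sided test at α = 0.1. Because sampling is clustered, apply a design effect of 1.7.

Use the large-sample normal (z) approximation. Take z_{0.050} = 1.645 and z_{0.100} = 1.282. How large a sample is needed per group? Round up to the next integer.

n = 1428 per group

n = (z_{α/2} + z_β)² · (σ₁² + σ₂²) / δ²
  = (1.645 + 1.282)² · (2·2.8² = 15.68) / 0.4²
  = 8.5673 · 15.68 / 0.16
  = 839.60
Design effect: 1.7 × 839.60 = 1427.32.
Round up → n = 1428 per group.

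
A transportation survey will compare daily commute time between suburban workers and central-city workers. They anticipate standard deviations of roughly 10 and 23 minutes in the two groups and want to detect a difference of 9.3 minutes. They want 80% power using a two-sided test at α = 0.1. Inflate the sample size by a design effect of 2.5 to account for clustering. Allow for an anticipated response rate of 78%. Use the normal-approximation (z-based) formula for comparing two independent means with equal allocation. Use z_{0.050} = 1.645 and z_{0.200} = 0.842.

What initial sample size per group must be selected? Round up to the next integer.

n = (z_{α/2} + z_β)² · (σ₁² + σ₂²) / δ²
  = (1.645 + 0.842)² · (10² + 23² = 629) / 9.3²
  = 6.1852 · 629 / 86.49
  = 44.98
Design effect: 2.5 × 44.98 = 112.45.
Adjust for 78% response: 112.45 / 0.78 = 144.17.
Round up → n = 145 per group.

n = 145 per group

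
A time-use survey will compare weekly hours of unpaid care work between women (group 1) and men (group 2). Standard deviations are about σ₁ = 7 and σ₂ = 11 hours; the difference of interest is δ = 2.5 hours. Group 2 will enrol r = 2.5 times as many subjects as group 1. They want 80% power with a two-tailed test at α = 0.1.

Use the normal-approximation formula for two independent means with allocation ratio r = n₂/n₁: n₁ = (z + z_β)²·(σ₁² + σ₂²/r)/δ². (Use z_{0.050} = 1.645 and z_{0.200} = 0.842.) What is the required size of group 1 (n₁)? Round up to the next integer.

n₁ = 97

n₁ = (z_{α/2} + z_β)² · (σ₁² + σ₂²/r) / δ²
   = (1.645 + 0.842)² · (7² + 11²/2.5) / 2.5²
   = 6.1852 · (49 + 48.4) / 6.25
   = 6.1852 · 97.4 / 6.25
   = 96.39
Round up → n₁ = 97; n₂ = r·n₁ = 2.5 × 97 = 243.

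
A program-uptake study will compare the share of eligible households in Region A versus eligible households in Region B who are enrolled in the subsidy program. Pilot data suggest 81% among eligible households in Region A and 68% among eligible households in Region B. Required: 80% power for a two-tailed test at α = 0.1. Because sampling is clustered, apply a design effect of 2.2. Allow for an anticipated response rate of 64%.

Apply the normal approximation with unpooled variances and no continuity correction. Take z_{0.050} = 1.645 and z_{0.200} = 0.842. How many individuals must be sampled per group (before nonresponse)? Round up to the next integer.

n = (z_{α/2} + z_β)² · [p₁(1−p₁) + p₂(1−p₂)] / (p₁ − p₂)²
  = (1.645 + 0.842)² · (0.81·0.19 + 0.68·0.32) / (0.13)²
  = (2.487)² · (0.1539 + 0.2176) / 0.0169
  = 6.1852 · 0.3715 / 0.0169
  = 135.96
Design effect: 2.2 × 135.96 = 299.12.
Adjust for 64% response: 299.12 / 0.64 = 467.38.
Round up → n = 468 per group.

n = 468 per group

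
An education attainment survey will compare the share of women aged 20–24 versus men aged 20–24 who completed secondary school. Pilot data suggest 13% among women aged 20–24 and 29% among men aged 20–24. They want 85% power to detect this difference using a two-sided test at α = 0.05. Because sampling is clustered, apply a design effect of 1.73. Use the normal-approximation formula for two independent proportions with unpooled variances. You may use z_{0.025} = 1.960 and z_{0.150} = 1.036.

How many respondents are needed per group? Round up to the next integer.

n = 194 per group

n = (z_{α/2} + z_β)² · [p₁(1−p₁) + p₂(1−p₂)] / (p₁ − p₂)²
  = (1.960 + 1.036)² · (0.13·0.87 + 0.29·0.71) / (-0.16)²
  = (2.996)² · (0.1131 + 0.2059) / 0.0256
  = 8.9760 · 0.3190 / 0.0256
  = 111.85
Design effect: 1.73 × 111.85 = 193.50.
Round up → n = 194 per group.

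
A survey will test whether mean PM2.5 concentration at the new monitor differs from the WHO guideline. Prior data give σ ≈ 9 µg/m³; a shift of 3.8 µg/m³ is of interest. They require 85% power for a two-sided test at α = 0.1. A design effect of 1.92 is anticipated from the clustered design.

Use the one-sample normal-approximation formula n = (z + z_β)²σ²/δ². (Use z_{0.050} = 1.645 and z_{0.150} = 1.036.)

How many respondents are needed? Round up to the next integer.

n = 78

n = (z_{α/2} + z_β)² · σ² / δ²
  = (1.645 + 1.036)² · 9² / 3.8²
  = 7.1878 · 81 / 14.44
  = 40.32
Design effect: 1.92 × 40.32 = 77.41.
Round up → n = 78.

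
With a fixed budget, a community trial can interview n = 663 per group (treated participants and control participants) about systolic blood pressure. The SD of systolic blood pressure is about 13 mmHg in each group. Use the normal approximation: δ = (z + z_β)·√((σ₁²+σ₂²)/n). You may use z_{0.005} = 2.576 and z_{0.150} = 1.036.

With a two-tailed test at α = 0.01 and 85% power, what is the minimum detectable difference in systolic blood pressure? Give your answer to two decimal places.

δ = (z_{α/2} + z_β) · √((σ₁²+σ₂²)/n)
  = (2.576 + 1.036) · √(338/663)
  = 3.612 · √0.5098
  = 3.612 · 0.7140
  = 2.5790

Minimum detectable difference ≈ 2.58 mmHg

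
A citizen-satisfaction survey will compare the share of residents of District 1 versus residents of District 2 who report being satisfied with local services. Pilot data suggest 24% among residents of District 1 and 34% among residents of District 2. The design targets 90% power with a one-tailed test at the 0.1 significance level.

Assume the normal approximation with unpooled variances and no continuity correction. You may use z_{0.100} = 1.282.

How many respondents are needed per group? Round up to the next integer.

n = 268 per group

n = (z_α + z_β)² · [p₁(1−p₁) + p₂(1−p₂)] / (p₁ − p₂)²
  = (1.282 + 1.282)² · (0.24·0.76 + 0.34·0.66) / (-0.10)²
  = (2.564)² · (0.1824 + 0.2244) / 0.0100
  = 6.5741 · 0.4068 / 0.0100
  = 267.43
Round up → n = 268 per group.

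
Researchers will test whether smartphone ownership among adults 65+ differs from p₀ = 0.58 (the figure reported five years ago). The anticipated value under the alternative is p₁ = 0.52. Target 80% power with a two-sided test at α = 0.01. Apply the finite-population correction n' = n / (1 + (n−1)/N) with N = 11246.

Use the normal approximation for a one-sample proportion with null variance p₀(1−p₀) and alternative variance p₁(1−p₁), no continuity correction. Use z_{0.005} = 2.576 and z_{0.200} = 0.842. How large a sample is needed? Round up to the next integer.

n = [z_{α/2}·√(p₀q₀) + z_β·√(p₁q₁)]² / (p₁ − p₀)²
  = [2.576·√(0.58·0.42) + 0.842·√(0.52·0.48)]² / (-0.06)²
  = [2.576·0.4936 + 0.842·0.4996]² / 0.0036
  = [1.6921]² / 0.0036
  = 795.31
Finite-population correction (N = 11246): 795.31 / (1 + (795.31 − 1)/11246) = 742.84.
Round up → n = 743.

n = 743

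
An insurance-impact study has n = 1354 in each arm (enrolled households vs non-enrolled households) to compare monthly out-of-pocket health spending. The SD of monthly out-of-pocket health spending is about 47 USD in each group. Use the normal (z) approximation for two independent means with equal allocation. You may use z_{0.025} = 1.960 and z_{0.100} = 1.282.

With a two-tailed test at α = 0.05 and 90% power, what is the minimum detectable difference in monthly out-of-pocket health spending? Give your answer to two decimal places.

δ = (z_{α/2} + z_β) · √((σ₁²+σ₂²)/n)
  = (1.960 + 1.282) · √(4418/1354)
  = 3.242 · √3.2629
  = 3.242 · 1.8064
  = 5.8562

Minimum detectable difference ≈ 5.86 USD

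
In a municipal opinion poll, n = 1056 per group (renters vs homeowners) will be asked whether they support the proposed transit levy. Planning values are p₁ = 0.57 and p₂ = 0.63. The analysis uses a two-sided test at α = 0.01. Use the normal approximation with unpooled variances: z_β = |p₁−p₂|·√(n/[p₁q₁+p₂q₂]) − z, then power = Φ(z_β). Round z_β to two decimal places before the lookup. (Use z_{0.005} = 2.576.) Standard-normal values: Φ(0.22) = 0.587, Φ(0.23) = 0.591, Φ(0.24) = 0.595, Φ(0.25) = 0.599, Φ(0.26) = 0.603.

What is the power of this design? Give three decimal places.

z_β = |p₁−p₂|·√(n/[p₁q₁+p₂q₂]) − z_{α/2}
    = 0.06 · √(1056/0.4782) − 2.576
    = 0.06 · 46.9924 − 2.576
    = 2.8195 − 2.576 = 0.2435 → 0.24
Power = Φ(0.24) = 0.595.

Power ≈ 0.595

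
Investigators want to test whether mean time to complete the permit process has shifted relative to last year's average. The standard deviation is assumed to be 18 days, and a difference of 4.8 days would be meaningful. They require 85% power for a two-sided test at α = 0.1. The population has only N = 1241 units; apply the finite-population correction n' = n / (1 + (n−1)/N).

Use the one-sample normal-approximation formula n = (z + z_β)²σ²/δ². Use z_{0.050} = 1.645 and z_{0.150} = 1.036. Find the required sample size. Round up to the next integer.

n = (z_{α/2} + z_β)² · σ² / δ²
  = (1.645 + 1.036)² · 18² / 4.8²
  = 7.1878 · 324 / 23.04
  = 101.08
Finite-population correction (N = 1241): 101.08 / (1 + (101.08 − 1)/1241) = 93.53.
Round up → n = 94.

n = 94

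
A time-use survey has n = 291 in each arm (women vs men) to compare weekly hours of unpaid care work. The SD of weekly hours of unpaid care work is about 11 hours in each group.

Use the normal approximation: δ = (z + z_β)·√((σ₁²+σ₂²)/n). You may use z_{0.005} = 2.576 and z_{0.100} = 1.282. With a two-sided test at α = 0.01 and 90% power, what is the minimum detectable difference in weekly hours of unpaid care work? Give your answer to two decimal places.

δ = (z_{α/2} + z_β) · √((σ₁²+σ₂²)/n)
  = (2.576 + 1.282) · √(242/291)
  = 3.858 · √0.83162
  = 3.858 · 0.9119
  = 3.5182

Minimum detectable difference ≈ 3.52 hours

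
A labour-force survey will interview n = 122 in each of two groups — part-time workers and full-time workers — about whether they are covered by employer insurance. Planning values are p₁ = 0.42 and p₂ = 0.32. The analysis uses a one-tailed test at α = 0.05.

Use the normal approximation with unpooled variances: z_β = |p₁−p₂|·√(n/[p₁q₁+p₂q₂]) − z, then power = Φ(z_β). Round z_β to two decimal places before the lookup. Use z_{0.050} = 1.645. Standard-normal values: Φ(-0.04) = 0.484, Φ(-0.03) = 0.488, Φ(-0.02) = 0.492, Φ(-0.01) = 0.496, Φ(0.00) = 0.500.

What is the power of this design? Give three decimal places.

Power ≈ 0.492

z_β = |p₁−p₂|·√(n/[p₁q₁+p₂q₂]) − z_α
    = 0.10 · √(122/0.4612) − 1.645
    = 0.10 · 16.2643 − 1.645
    = 1.6264 − 1.645 = -0.0186 → -0.02
Power = Φ(-0.02) = 0.492.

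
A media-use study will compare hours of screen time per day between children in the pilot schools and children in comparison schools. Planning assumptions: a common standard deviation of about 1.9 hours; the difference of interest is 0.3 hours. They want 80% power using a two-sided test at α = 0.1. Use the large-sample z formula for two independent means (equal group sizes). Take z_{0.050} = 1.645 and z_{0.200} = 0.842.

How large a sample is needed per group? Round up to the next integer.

n = 497 per group

n = (z_{α/2} + z_β)² · (σ₁² + σ₂²) / δ²
  = (1.645 + 0.842)² · (2·1.9² = 7.22) / 0.3²
  = 6.1852 · 7.22 / 0.09
  = 496.19
Round up → n = 497 per group.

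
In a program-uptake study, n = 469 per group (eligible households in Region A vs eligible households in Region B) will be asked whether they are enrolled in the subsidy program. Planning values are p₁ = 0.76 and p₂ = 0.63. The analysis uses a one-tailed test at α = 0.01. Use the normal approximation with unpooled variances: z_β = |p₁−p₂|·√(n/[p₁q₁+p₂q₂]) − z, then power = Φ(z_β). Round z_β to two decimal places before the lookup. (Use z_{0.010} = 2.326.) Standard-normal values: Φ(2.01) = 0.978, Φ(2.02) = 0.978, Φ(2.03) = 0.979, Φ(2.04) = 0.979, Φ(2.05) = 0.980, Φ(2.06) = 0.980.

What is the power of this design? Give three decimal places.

z_β = |p₁−p₂|·√(n/[p₁q₁+p₂q₂]) − z_α
    = 0.13 · √(469/0.4155) − 2.326
    = 0.13 · 33.5970 − 2.326
    = 4.3676 − 2.326 = 2.0416 → 2.04
Power = Φ(2.04) = 0.979.

Power ≈ 0.979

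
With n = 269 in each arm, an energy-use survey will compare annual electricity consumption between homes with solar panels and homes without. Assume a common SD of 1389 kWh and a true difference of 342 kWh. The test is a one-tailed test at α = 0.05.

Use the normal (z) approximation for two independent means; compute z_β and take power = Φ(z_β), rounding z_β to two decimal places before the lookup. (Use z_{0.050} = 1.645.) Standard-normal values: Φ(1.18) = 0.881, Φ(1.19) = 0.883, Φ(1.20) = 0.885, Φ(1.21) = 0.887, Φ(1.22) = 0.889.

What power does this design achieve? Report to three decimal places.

z_β = δ·√(n/(σ₁²+σ₂²)) − z_α
    = 342 · √(269/3858642) − 1.645
    = 342 · 0.00835 − 1.645
    = 2.8555 − 1.645 = 1.2105 → 1.21
Power = Φ(1.21) = 0.887.

Power ≈ 0.887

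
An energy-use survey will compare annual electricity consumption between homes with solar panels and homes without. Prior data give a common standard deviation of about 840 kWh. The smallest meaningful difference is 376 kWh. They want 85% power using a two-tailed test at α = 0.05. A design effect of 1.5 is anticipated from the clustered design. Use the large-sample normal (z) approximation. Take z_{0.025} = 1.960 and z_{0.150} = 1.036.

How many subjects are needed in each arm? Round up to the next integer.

n = (z_{α/2} + z_β)² · (σ₁² + σ₂²) / δ²
  = (1.960 + 1.036)² · (2·840² = 1411200) / 376²
  = 8.9760 · 1411200 / 141376
  = 89.60
Design effect: 1.5 × 89.60 = 134.40.
Round up → n = 135 per group.

n = 135 per group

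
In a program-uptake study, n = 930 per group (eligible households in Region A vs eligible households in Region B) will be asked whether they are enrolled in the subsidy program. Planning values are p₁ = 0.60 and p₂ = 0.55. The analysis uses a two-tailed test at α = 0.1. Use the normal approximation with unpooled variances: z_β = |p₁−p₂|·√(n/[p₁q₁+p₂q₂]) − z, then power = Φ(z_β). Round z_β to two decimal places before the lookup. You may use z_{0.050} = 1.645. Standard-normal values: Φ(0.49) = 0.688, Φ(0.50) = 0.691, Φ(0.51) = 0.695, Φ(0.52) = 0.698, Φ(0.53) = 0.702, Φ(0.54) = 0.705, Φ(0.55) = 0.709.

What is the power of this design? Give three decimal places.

z_β = |p₁−p₂|·√(n/[p₁q₁+p₂q₂]) − z_{α/2}
    = 0.05 · √(930/0.4875) − 1.645
    = 0.05 · 43.6771 − 1.645
    = 2.1839 − 1.645 = 0.5389 → 0.54
Power = Φ(0.54) = 0.705.

Power ≈ 0.705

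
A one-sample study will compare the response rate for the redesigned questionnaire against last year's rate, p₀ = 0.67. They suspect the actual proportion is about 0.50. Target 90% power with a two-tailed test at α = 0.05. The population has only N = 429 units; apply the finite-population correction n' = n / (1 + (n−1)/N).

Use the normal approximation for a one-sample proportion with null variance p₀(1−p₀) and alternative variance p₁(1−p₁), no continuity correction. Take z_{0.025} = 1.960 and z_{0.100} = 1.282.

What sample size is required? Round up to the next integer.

n = [z_{α/2}·√(p₀q₀) + z_β·√(p₁q₁)]² / (p₁ − p₀)²
  = [1.960·√(0.67·0.33) + 1.282·√(0.50·0.50)]² / (-0.17)²
  = [1.960·0.4702 + 1.282·0.5000]² / 0.0289
  = [1.5626]² / 0.0289
  = 84.49
Finite-population correction (N = 429): 84.49 / (1 + (84.49 − 1)/429) = 70.73.
Round up → n = 71.

n = 71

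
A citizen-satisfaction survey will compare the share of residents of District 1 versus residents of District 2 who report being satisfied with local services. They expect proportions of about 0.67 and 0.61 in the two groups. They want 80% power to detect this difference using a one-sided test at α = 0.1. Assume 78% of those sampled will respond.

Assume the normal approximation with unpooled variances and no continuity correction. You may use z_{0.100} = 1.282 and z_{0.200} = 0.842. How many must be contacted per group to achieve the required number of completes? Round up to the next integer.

n = 738 per group

n = (z_α + z_β)² · [p₁(1−p₁) + p₂(1−p₂)] / (p₁ − p₂)²
  = (1.282 + 0.842)² · (0.67·0.33 + 0.61·0.39) / (0.06)²
  = (2.124)² · (0.2211 + 0.2379) / 0.0036
  = 4.5114 · 0.4590 / 0.0036
  = 575.20
Adjust for 78% response: 575.20 / 0.78 = 737.44.
Round up → n = 738 per group.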